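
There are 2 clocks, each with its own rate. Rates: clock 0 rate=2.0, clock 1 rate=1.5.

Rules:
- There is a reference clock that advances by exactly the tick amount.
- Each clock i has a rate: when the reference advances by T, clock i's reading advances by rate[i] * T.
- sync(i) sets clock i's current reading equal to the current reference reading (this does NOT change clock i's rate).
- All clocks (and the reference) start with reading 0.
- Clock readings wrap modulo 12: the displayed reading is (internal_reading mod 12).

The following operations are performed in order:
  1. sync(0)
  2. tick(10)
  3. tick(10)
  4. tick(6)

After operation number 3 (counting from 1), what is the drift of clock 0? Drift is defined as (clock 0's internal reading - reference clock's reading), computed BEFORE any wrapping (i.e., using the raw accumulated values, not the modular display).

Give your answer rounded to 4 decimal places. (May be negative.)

After op 1 sync(0): ref=0.0000 raw=[0.0000 0.0000]
After op 2 tick(10): ref=10.0000 raw=[20.0000 15.0000]
After op 3 tick(10): ref=20.0000 raw=[40.0000 30.0000]
Drift of clock 0 after op 3: 40.0000 - 20.0000 = 20.0000

Answer: 20.0000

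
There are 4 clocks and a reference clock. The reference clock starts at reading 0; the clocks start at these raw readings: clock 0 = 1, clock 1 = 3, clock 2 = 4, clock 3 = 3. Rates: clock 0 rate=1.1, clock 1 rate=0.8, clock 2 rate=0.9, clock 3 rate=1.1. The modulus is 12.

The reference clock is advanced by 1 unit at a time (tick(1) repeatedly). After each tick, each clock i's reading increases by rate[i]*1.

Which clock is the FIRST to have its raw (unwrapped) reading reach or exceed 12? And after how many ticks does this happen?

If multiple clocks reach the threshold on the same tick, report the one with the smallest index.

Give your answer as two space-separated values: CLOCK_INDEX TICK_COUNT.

clock 0: start=1, rate=1.1, needs 12-1 = 11; ticks = ceil(11/1.1) = ceil(10.0000) = 10; reading at tick 10 = 1 + 1.1*10 = 12.0000
clock 1: start=3, rate=0.8, needs 12-3 = 9; ticks = ceil(9/0.8) = ceil(11.2500) = 12; reading at tick 12 = 3 + 0.8*12 = 12.6000
clock 2: start=4, rate=0.9, needs 12-4 = 8; ticks = ceil(8/0.9) = ceil(8.8889) = 9; reading at tick 9 = 4 + 0.9*9 = 12.1000
clock 3: start=3, rate=1.1, needs 12-3 = 9; ticks = ceil(9/1.1) = ceil(8.1818) = 9; reading at tick 9 = 3 + 1.1*9 = 12.9000
Minimum tick count = 9; winners = [2, 3]; smallest index = 2

Answer: 2 9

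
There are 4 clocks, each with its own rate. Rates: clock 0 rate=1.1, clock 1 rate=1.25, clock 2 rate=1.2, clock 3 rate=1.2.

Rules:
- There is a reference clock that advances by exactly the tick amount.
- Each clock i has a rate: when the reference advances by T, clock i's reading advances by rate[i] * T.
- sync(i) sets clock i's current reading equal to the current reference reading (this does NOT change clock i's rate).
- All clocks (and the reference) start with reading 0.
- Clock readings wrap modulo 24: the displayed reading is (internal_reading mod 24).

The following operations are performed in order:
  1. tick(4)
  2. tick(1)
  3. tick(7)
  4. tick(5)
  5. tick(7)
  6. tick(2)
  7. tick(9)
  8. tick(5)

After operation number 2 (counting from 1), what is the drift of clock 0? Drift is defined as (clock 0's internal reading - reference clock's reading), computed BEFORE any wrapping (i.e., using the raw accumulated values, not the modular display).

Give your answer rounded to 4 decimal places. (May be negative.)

After op 1 tick(4): ref=4.0000 raw=[4.4000 5.0000 4.8000 4.8000]
After op 2 tick(1): ref=5.0000 raw=[5.5000 6.2500 6.0000 6.0000]
Drift of clock 0 after op 2: 5.5000 - 5.0000 = 0.5000

Answer: 0.5000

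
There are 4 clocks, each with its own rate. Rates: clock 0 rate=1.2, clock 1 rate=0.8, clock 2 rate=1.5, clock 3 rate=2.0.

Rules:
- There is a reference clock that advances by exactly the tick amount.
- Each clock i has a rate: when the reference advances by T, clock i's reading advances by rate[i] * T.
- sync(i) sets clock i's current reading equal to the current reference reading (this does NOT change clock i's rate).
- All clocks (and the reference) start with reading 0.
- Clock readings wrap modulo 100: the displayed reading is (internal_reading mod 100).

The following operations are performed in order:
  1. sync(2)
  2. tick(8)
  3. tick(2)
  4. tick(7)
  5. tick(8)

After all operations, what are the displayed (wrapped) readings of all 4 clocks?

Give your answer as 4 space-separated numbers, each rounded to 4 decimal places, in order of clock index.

After op 1 sync(2): ref=0.0000 raw=[0.0000 0.0000 0.0000 0.0000]
After op 2 tick(8): ref=8.0000 raw=[9.6000 6.4000 12.0000 16.0000]
After op 3 tick(2): ref=10.0000 raw=[12.0000 8.0000 15.0000 20.0000]
After op 4 tick(7): ref=17.0000 raw=[20.4000 13.6000 25.5000 34.0000]
After op 5 tick(8): ref=25.0000 raw=[30.0000 20.0000 37.5000 50.0000]
Wrap final raw readings (mod 100): 30.0000 mod 100 = 30.0000; 20.0000 mod 100 = 20.0000; 37.5000 mod 100 = 37.5000; 50.0000 mod 100 = 50.0000

Answer: 30.0000 20.0000 37.5000 50.0000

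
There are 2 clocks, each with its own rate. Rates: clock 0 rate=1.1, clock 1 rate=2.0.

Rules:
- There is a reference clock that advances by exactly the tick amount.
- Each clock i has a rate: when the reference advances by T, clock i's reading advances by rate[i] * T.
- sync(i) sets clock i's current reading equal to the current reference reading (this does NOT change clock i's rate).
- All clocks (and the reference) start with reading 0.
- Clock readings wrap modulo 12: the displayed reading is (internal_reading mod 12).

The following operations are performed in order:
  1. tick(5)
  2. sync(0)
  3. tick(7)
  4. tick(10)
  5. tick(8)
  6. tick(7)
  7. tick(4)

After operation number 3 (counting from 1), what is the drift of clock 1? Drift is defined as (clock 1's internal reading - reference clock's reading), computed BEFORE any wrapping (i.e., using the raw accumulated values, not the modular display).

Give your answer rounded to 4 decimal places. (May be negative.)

Answer: 12.0000

Derivation:
After op 1 tick(5): ref=5.0000 raw=[5.5000 10.0000]
After op 2 sync(0): ref=5.0000 raw=[5.0000 10.0000]
After op 3 tick(7): ref=12.0000 raw=[12.7000 24.0000]
Drift of clock 1 after op 3: 24.0000 - 12.0000 = 12.0000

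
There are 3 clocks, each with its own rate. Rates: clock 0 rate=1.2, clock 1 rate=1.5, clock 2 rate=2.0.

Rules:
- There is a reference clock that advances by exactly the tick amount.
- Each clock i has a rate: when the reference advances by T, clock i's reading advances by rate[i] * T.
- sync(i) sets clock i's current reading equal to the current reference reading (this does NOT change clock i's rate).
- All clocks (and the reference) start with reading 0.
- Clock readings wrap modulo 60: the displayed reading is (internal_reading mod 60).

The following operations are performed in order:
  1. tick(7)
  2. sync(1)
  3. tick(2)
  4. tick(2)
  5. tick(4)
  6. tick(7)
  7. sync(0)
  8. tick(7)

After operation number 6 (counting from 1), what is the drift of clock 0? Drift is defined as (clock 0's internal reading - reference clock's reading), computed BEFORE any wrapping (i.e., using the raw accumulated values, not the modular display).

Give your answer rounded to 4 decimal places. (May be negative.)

Answer: 4.4000

Derivation:
After op 1 tick(7): ref=7.0000 raw=[8.4000 10.5000 14.0000]
After op 2 sync(1): ref=7.0000 raw=[8.4000 7.0000 14.0000]
After op 3 tick(2): ref=9.0000 raw=[10.8000 10.0000 18.0000]
After op 4 tick(2): ref=11.0000 raw=[13.2000 13.0000 22.0000]
After op 5 tick(4): ref=15.0000 raw=[18.0000 19.0000 30.0000]
After op 6 tick(7): ref=22.0000 raw=[26.4000 29.5000 44.0000]
Drift of clock 0 after op 6: 26.4000 - 22.0000 = 4.4000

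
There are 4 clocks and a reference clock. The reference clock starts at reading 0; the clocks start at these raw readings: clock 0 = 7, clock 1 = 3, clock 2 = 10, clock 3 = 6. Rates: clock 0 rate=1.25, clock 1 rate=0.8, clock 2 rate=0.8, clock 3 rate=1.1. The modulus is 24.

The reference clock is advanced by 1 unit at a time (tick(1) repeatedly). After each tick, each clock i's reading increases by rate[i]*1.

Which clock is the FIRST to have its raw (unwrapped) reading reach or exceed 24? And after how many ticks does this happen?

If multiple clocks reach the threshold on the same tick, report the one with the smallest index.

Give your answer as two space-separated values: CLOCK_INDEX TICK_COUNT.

Answer: 0 14

Derivation:
clock 0: start=7, rate=1.25, needs 24-7 = 17; ticks = ceil(17/1.25) = ceil(13.6000) = 14; reading at tick 14 = 7 + 1.25*14 = 24.5000
clock 1: start=3, rate=0.8, needs 24-3 = 21; ticks = ceil(21/0.8) = ceil(26.2500) = 27; reading at tick 27 = 3 + 0.8*27 = 24.6000
clock 2: start=10, rate=0.8, needs 24-10 = 14; ticks = ceil(14/0.8) = ceil(17.5000) = 18; reading at tick 18 = 10 + 0.8*18 = 24.4000
clock 3: start=6, rate=1.1, needs 24-6 = 18; ticks = ceil(18/1.1) = ceil(16.3636) = 17; reading at tick 17 = 6 + 1.1*17 = 24.7000
Minimum tick count = 14; winners = [0]; smallest index = 0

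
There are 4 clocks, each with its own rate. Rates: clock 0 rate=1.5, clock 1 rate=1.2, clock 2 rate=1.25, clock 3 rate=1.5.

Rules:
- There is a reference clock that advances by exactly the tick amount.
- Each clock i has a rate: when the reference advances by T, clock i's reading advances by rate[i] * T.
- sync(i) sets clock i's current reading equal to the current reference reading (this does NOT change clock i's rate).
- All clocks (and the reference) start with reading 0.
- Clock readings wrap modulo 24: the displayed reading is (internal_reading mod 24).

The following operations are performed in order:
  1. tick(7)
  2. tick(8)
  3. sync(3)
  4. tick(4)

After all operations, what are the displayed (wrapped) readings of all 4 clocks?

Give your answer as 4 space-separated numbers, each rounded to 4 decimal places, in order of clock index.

Answer: 4.5000 22.8000 23.7500 21.0000

Derivation:
After op 1 tick(7): ref=7.0000 raw=[10.5000 8.4000 8.7500 10.5000]
After op 2 tick(8): ref=15.0000 raw=[22.5000 18.0000 18.7500 22.5000]
After op 3 sync(3): ref=15.0000 raw=[22.5000 18.0000 18.7500 15.0000]
After op 4 tick(4): ref=19.0000 raw=[28.5000 22.8000 23.7500 21.0000]
Wrap final raw readings (mod 24): 28.5000 mod 24 = 4.5000; 22.8000 mod 24 = 22.8000; 23.7500 mod 24 = 23.7500; 21.0000 mod 24 = 21.0000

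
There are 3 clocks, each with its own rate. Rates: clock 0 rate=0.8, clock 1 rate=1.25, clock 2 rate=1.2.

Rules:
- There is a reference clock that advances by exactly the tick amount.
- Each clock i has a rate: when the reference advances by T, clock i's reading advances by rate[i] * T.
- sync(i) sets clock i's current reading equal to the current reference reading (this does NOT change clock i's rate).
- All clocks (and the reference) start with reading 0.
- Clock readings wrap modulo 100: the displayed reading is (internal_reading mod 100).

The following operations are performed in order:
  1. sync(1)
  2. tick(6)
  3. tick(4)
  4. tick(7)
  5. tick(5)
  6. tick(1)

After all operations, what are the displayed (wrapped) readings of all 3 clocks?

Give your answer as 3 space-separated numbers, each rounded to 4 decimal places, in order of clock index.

After op 1 sync(1): ref=0.0000 raw=[0.0000 0.0000 0.0000]
After op 2 tick(6): ref=6.0000 raw=[4.8000 7.5000 7.2000]
After op 3 tick(4): ref=10.0000 raw=[8.0000 12.5000 12.0000]
After op 4 tick(7): ref=17.0000 raw=[13.6000 21.2500 20.4000]
After op 5 tick(5): ref=22.0000 raw=[17.6000 27.5000 26.4000]
After op 6 tick(1): ref=23.0000 raw=[18.4000 28.7500 27.6000]
Wrap final raw readings (mod 100): 18.4000 mod 100 = 18.4000; 28.7500 mod 100 = 28.7500; 27.6000 mod 100 = 27.6000

Answer: 18.4000 28.7500 27.6000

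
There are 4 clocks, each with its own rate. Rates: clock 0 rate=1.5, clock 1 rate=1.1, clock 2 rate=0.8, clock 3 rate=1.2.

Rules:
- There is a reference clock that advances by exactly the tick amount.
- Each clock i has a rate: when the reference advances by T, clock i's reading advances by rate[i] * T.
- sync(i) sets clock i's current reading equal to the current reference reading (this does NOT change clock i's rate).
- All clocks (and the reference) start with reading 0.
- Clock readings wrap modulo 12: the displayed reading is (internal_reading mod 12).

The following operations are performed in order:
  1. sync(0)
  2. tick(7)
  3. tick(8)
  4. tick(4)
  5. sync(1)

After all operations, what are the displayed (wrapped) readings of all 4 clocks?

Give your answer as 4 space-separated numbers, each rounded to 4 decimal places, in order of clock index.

Answer: 4.5000 7.0000 3.2000 10.8000

Derivation:
After op 1 sync(0): ref=0.0000 raw=[0.0000 0.0000 0.0000 0.0000]
After op 2 tick(7): ref=7.0000 raw=[10.5000 7.7000 5.6000 8.4000]
After op 3 tick(8): ref=15.0000 raw=[22.5000 16.5000 12.0000 18.0000]
After op 4 tick(4): ref=19.0000 raw=[28.5000 20.9000 15.2000 22.8000]
After op 5 sync(1): ref=19.0000 raw=[28.5000 19.0000 15.2000 22.8000]
Wrap final raw readings (mod 12): 28.5000 mod 12 = 4.5000; 19.0000 mod 12 = 7.0000; 15.2000 mod 12 = 3.2000; 22.8000 mod 12 = 10.8000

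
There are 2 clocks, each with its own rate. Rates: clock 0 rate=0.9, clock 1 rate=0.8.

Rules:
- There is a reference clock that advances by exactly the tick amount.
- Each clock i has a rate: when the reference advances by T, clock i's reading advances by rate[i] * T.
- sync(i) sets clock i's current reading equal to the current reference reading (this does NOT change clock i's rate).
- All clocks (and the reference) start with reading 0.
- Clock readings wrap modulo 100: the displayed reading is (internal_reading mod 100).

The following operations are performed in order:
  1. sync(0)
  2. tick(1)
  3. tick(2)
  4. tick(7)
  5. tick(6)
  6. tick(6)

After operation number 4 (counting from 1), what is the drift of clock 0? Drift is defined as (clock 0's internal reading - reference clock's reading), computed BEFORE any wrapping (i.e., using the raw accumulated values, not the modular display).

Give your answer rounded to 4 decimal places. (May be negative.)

After op 1 sync(0): ref=0.0000 raw=[0.0000 0.0000]
After op 2 tick(1): ref=1.0000 raw=[0.9000 0.8000]
After op 3 tick(2): ref=3.0000 raw=[2.7000 2.4000]
After op 4 tick(7): ref=10.0000 raw=[9.0000 8.0000]
Drift of clock 0 after op 4: 9.0000 - 10.0000 = -1.0000

Answer: -1.0000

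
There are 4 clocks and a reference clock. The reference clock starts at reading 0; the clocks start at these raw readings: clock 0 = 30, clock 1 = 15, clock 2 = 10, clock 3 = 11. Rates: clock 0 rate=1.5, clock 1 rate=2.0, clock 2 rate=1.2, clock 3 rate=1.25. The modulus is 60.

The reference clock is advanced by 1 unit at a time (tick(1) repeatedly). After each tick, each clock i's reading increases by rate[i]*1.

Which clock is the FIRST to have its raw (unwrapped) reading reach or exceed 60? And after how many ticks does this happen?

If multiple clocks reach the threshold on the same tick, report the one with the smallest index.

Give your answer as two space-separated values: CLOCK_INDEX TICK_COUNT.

clock 0: start=30, rate=1.5, needs 60-30 = 30; ticks = ceil(30/1.5) = ceil(20.0000) = 20; reading at tick 20 = 30 + 1.5*20 = 60.0000
clock 1: start=15, rate=2.0, needs 60-15 = 45; ticks = ceil(45/2.0) = ceil(22.5000) = 23; reading at tick 23 = 15 + 2.0*23 = 61.0000
clock 2: start=10, rate=1.2, needs 60-10 = 50; ticks = ceil(50/1.2) = ceil(41.6667) = 42; reading at tick 42 = 10 + 1.2*42 = 60.4000
clock 3: start=11, rate=1.25, needs 60-11 = 49; ticks = ceil(49/1.25) = ceil(39.2000) = 40; reading at tick 40 = 11 + 1.25*40 = 61.0000
Minimum tick count = 20; winners = [0]; smallest index = 0

Answer: 0 20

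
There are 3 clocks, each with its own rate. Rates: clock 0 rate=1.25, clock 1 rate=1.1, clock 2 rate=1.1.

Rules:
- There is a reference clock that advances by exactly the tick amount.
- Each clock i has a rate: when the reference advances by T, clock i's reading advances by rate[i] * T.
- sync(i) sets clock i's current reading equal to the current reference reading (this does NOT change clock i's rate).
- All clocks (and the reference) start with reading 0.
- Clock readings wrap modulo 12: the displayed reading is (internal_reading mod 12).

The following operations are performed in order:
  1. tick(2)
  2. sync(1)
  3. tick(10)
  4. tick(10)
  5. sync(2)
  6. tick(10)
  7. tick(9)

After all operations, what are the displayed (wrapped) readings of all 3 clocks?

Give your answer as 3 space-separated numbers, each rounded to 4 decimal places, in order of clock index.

After op 1 tick(2): ref=2.0000 raw=[2.5000 2.2000 2.2000]
After op 2 sync(1): ref=2.0000 raw=[2.5000 2.0000 2.2000]
After op 3 tick(10): ref=12.0000 raw=[15.0000 13.0000 13.2000]
After op 4 tick(10): ref=22.0000 raw=[27.5000 24.0000 24.2000]
After op 5 sync(2): ref=22.0000 raw=[27.5000 24.0000 22.0000]
After op 6 tick(10): ref=32.0000 raw=[40.0000 35.0000 33.0000]
After op 7 tick(9): ref=41.0000 raw=[51.2500 44.9000 42.9000]
Wrap final raw readings (mod 12): 51.2500 mod 12 = 3.2500; 44.9000 mod 12 = 8.9000; 42.9000 mod 12 = 6.9000

Answer: 3.2500 8.9000 6.9000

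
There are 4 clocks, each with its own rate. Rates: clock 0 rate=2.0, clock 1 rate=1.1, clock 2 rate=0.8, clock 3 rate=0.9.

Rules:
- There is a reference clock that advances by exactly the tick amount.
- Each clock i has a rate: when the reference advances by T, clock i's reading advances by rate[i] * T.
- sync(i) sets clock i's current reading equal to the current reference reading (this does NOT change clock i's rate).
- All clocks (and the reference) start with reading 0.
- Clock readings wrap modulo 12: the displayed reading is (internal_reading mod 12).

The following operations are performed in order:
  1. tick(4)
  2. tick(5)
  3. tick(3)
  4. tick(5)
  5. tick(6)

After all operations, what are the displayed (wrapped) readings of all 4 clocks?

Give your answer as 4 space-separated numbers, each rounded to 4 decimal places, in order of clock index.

After op 1 tick(4): ref=4.0000 raw=[8.0000 4.4000 3.2000 3.6000]
After op 2 tick(5): ref=9.0000 raw=[18.0000 9.9000 7.2000 8.1000]
After op 3 tick(3): ref=12.0000 raw=[24.0000 13.2000 9.6000 10.8000]
After op 4 tick(5): ref=17.0000 raw=[34.0000 18.7000 13.6000 15.3000]
After op 5 tick(6): ref=23.0000 raw=[46.0000 25.3000 18.4000 20.7000]
Wrap final raw readings (mod 12): 46.0000 mod 12 = 10.0000; 25.3000 mod 12 = 1.3000; 18.4000 mod 12 = 6.4000; 20.7000 mod 12 = 8.7000

Answer: 10.0000 1.3000 6.4000 8.7000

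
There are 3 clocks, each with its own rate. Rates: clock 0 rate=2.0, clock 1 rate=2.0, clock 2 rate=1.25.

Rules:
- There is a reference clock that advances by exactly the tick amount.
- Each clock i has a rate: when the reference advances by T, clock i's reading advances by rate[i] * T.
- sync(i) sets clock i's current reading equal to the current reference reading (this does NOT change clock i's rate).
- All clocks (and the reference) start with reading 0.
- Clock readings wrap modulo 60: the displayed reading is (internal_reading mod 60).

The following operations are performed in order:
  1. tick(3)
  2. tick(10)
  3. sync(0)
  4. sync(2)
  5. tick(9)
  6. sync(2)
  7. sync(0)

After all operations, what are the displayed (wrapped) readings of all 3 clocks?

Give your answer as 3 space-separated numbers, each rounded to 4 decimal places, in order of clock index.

After op 1 tick(3): ref=3.0000 raw=[6.0000 6.0000 3.7500]
After op 2 tick(10): ref=13.0000 raw=[26.0000 26.0000 16.2500]
After op 3 sync(0): ref=13.0000 raw=[13.0000 26.0000 16.2500]
After op 4 sync(2): ref=13.0000 raw=[13.0000 26.0000 13.0000]
After op 5 tick(9): ref=22.0000 raw=[31.0000 44.0000 24.2500]
After op 6 sync(2): ref=22.0000 raw=[31.0000 44.0000 22.0000]
After op 7 sync(0): ref=22.0000 raw=[22.0000 44.0000 22.0000]
Wrap final raw readings (mod 60): 22.0000 mod 60 = 22.0000; 44.0000 mod 60 = 44.0000; 22.0000 mod 60 = 22.0000

Answer: 22.0000 44.0000 22.0000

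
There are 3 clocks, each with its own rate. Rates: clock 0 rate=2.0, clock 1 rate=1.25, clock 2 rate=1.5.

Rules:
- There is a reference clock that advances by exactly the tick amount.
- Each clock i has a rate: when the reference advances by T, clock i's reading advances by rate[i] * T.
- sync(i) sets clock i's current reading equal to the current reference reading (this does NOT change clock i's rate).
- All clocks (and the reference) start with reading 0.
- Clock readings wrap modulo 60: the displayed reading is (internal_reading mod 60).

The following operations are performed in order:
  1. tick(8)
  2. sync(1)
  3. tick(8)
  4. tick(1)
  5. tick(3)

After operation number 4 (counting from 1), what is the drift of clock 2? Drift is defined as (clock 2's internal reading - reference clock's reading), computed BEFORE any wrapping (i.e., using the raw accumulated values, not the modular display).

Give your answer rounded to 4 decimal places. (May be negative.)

Answer: 8.5000

Derivation:
After op 1 tick(8): ref=8.0000 raw=[16.0000 10.0000 12.0000]
After op 2 sync(1): ref=8.0000 raw=[16.0000 8.0000 12.0000]
After op 3 tick(8): ref=16.0000 raw=[32.0000 18.0000 24.0000]
After op 4 tick(1): ref=17.0000 raw=[34.0000 19.2500 25.5000]
Drift of clock 2 after op 4: 25.5000 - 17.0000 = 8.5000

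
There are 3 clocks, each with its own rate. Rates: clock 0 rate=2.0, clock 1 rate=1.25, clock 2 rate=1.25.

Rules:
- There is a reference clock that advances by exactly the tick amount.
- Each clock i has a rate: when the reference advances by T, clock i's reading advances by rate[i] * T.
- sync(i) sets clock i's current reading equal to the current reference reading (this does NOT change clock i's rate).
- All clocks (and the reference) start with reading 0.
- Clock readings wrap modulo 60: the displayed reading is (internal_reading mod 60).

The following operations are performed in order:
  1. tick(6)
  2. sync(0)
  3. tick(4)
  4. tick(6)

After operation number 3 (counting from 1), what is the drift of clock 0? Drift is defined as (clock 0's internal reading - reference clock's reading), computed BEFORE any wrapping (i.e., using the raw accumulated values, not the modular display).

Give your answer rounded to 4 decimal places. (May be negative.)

Answer: 4.0000

Derivation:
After op 1 tick(6): ref=6.0000 raw=[12.0000 7.5000 7.5000]
After op 2 sync(0): ref=6.0000 raw=[6.0000 7.5000 7.5000]
After op 3 tick(4): ref=10.0000 raw=[14.0000 12.5000 12.5000]
Drift of clock 0 after op 3: 14.0000 - 10.0000 = 4.0000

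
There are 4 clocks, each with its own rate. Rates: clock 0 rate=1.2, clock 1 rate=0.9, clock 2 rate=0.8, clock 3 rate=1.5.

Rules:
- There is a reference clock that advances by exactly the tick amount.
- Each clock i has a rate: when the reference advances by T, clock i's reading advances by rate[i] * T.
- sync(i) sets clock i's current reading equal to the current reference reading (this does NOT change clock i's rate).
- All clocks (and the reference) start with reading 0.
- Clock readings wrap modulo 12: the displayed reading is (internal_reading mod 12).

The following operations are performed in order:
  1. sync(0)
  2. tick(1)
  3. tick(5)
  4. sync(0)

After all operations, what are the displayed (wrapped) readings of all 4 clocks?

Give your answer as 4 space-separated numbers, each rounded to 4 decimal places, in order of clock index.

Answer: 6.0000 5.4000 4.8000 9.0000

Derivation:
After op 1 sync(0): ref=0.0000 raw=[0.0000 0.0000 0.0000 0.0000]
After op 2 tick(1): ref=1.0000 raw=[1.2000 0.9000 0.8000 1.5000]
After op 3 tick(5): ref=6.0000 raw=[7.2000 5.4000 4.8000 9.0000]
After op 4 sync(0): ref=6.0000 raw=[6.0000 5.4000 4.8000 9.0000]
Wrap final raw readings (mod 12): 6.0000 mod 12 = 6.0000; 5.4000 mod 12 = 5.4000; 4.8000 mod 12 = 4.8000; 9.0000 mod 12 = 9.0000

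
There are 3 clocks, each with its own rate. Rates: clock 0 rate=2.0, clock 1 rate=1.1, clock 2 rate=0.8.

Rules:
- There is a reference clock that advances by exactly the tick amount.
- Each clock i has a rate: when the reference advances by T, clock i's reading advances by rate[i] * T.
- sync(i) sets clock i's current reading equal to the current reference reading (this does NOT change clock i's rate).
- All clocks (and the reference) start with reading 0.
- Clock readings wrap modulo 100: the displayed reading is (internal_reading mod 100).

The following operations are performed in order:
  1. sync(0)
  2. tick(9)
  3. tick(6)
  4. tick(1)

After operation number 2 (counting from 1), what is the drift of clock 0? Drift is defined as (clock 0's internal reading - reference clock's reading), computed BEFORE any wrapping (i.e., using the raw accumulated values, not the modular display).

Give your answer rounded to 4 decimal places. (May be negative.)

Answer: 9.0000

Derivation:
After op 1 sync(0): ref=0.0000 raw=[0.0000 0.0000 0.0000]
After op 2 tick(9): ref=9.0000 raw=[18.0000 9.9000 7.2000]
Drift of clock 0 after op 2: 18.0000 - 9.0000 = 9.0000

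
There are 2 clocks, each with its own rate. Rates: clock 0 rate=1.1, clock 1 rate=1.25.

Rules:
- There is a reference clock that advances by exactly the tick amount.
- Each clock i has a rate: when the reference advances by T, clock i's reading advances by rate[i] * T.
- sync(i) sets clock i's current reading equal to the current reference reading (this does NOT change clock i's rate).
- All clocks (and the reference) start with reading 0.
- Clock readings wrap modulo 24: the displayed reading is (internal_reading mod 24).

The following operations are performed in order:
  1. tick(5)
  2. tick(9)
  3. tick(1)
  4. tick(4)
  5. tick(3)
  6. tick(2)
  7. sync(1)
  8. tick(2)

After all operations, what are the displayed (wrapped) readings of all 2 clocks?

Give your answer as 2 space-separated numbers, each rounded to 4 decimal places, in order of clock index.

After op 1 tick(5): ref=5.0000 raw=[5.5000 6.2500]
After op 2 tick(9): ref=14.0000 raw=[15.4000 17.5000]
After op 3 tick(1): ref=15.0000 raw=[16.5000 18.7500]
After op 4 tick(4): ref=19.0000 raw=[20.9000 23.7500]
After op 5 tick(3): ref=22.0000 raw=[24.2000 27.5000]
After op 6 tick(2): ref=24.0000 raw=[26.4000 30.0000]
After op 7 sync(1): ref=24.0000 raw=[26.4000 24.0000]
After op 8 tick(2): ref=26.0000 raw=[28.6000 26.5000]
Wrap final raw readings (mod 24): 28.6000 mod 24 = 4.6000; 26.5000 mod 24 = 2.5000

Answer: 4.6000 2.5000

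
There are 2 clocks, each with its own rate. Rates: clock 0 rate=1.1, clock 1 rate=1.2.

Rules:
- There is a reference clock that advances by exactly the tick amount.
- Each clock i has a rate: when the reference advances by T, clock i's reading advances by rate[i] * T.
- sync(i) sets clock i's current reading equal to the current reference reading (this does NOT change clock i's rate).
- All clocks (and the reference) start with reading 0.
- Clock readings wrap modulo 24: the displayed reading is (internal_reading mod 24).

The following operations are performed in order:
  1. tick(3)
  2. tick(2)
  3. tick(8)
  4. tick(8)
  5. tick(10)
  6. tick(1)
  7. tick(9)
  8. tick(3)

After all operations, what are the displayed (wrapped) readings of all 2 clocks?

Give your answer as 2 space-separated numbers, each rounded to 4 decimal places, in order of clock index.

After op 1 tick(3): ref=3.0000 raw=[3.3000 3.6000]
After op 2 tick(2): ref=5.0000 raw=[5.5000 6.0000]
After op 3 tick(8): ref=13.0000 raw=[14.3000 15.6000]
After op 4 tick(8): ref=21.0000 raw=[23.1000 25.2000]
After op 5 tick(10): ref=31.0000 raw=[34.1000 37.2000]
After op 6 tick(1): ref=32.0000 raw=[35.2000 38.4000]
After op 7 tick(9): ref=41.0000 raw=[45.1000 49.2000]
After op 8 tick(3): ref=44.0000 raw=[48.4000 52.8000]
Wrap final raw readings (mod 24): 48.4000 mod 24 = 0.4000; 52.8000 mod 24 = 4.8000

Answer: 0.4000 4.8000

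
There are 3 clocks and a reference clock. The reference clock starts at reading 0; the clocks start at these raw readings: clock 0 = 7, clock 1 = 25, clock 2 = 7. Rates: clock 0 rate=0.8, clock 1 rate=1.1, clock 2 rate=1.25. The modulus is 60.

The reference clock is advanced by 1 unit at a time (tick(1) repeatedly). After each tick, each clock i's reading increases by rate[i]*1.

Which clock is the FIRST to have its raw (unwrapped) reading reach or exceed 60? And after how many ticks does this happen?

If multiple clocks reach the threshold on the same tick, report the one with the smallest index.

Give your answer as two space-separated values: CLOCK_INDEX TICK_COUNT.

clock 0: start=7, rate=0.8, needs 60-7 = 53; ticks = ceil(53/0.8) = ceil(66.2500) = 67; reading at tick 67 = 7 + 0.8*67 = 60.6000
clock 1: start=25, rate=1.1, needs 60-25 = 35; ticks = ceil(35/1.1) = ceil(31.8182) = 32; reading at tick 32 = 25 + 1.1*32 = 60.2000
clock 2: start=7, rate=1.25, needs 60-7 = 53; ticks = ceil(53/1.25) = ceil(42.4000) = 43; reading at tick 43 = 7 + 1.25*43 = 60.7500
Minimum tick count = 32; winners = [1]; smallest index = 1

Answer: 1 32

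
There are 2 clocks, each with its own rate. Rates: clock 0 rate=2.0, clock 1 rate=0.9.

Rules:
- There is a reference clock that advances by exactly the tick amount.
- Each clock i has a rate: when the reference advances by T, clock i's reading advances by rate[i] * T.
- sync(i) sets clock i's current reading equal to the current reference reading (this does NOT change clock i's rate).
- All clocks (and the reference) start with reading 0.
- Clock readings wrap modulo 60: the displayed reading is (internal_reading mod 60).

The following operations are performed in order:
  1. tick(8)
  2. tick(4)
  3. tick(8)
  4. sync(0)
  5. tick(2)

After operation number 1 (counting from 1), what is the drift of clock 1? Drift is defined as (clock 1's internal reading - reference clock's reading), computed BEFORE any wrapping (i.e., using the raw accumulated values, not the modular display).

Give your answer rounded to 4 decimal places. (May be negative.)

Answer: -0.8000

Derivation:
After op 1 tick(8): ref=8.0000 raw=[16.0000 7.2000]
Drift of clock 1 after op 1: 7.2000 - 8.0000 = -0.8000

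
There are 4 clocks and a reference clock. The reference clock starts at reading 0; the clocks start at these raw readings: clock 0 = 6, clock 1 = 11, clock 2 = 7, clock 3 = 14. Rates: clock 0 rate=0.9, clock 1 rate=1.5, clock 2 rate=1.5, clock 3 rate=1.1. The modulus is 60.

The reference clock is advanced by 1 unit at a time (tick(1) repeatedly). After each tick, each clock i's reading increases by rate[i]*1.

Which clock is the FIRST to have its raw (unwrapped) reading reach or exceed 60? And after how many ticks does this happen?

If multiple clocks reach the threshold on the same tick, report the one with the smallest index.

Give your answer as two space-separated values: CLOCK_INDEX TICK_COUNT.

Answer: 1 33

Derivation:
clock 0: start=6, rate=0.9, needs 60-6 = 54; ticks = ceil(54/0.9) = ceil(60.0000) = 60; reading at tick 60 = 6 + 0.9*60 = 60.0000
clock 1: start=11, rate=1.5, needs 60-11 = 49; ticks = ceil(49/1.5) = ceil(32.6667) = 33; reading at tick 33 = 11 + 1.5*33 = 60.5000
clock 2: start=7, rate=1.5, needs 60-7 = 53; ticks = ceil(53/1.5) = ceil(35.3333) = 36; reading at tick 36 = 7 + 1.5*36 = 61.0000
clock 3: start=14, rate=1.1, needs 60-14 = 46; ticks = ceil(46/1.1) = ceil(41.8182) = 42; reading at tick 42 = 14 + 1.1*42 = 60.2000
Minimum tick count = 33; winners = [1]; smallest index = 1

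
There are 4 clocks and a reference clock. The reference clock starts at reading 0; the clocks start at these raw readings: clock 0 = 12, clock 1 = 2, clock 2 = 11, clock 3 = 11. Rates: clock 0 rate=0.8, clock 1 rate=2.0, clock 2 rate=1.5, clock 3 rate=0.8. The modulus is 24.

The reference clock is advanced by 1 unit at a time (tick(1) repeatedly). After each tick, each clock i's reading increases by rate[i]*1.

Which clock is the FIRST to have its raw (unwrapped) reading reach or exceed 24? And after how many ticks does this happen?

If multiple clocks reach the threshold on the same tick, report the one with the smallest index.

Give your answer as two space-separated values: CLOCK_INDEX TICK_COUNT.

clock 0: start=12, rate=0.8, needs 24-12 = 12; ticks = ceil(12/0.8) = ceil(15.0000) = 15; reading at tick 15 = 12 + 0.8*15 = 24.0000
clock 1: start=2, rate=2.0, needs 24-2 = 22; ticks = ceil(22/2.0) = ceil(11.0000) = 11; reading at tick 11 = 2 + 2.0*11 = 24.0000
clock 2: start=11, rate=1.5, needs 24-11 = 13; ticks = ceil(13/1.5) = ceil(8.6667) = 9; reading at tick 9 = 11 + 1.5*9 = 24.5000
clock 3: start=11, rate=0.8, needs 24-11 = 13; ticks = ceil(13/0.8) = ceil(16.2500) = 17; reading at tick 17 = 11 + 0.8*17 = 24.6000
Minimum tick count = 9; winners = [2]; smallest index = 2

Answer: 2 9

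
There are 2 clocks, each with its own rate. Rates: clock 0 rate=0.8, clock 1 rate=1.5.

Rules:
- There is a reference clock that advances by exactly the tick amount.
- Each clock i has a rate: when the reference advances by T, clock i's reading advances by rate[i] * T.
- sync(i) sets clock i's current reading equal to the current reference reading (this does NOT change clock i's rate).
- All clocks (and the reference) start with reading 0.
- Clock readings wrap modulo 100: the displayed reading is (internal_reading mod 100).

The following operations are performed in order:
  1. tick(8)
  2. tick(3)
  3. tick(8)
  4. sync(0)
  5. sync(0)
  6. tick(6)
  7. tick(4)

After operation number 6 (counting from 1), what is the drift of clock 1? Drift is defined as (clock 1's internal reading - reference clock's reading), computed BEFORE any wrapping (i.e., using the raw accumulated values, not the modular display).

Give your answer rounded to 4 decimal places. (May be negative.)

Answer: 12.5000

Derivation:
After op 1 tick(8): ref=8.0000 raw=[6.4000 12.0000]
After op 2 tick(3): ref=11.0000 raw=[8.8000 16.5000]
After op 3 tick(8): ref=19.0000 raw=[15.2000 28.5000]
After op 4 sync(0): ref=19.0000 raw=[19.0000 28.5000]
After op 5 sync(0): ref=19.0000 raw=[19.0000 28.5000]
After op 6 tick(6): ref=25.0000 raw=[23.8000 37.5000]
Drift of clock 1 after op 6: 37.5000 - 25.0000 = 12.5000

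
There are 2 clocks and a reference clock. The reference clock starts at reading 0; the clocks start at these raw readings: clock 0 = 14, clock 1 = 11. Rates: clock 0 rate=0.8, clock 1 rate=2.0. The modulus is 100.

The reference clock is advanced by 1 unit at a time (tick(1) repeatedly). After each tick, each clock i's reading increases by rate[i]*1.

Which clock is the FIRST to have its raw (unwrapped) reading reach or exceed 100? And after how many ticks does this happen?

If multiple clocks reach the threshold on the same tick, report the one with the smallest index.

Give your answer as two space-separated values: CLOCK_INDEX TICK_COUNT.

Answer: 1 45

Derivation:
clock 0: start=14, rate=0.8, needs 100-14 = 86; ticks = ceil(86/0.8) = ceil(107.5000) = 108; reading at tick 108 = 14 + 0.8*108 = 100.4000
clock 1: start=11, rate=2.0, needs 100-11 = 89; ticks = ceil(89/2.0) = ceil(44.5000) = 45; reading at tick 45 = 11 + 2.0*45 = 101.0000
Minimum tick count = 45; winners = [1]; smallest index = 1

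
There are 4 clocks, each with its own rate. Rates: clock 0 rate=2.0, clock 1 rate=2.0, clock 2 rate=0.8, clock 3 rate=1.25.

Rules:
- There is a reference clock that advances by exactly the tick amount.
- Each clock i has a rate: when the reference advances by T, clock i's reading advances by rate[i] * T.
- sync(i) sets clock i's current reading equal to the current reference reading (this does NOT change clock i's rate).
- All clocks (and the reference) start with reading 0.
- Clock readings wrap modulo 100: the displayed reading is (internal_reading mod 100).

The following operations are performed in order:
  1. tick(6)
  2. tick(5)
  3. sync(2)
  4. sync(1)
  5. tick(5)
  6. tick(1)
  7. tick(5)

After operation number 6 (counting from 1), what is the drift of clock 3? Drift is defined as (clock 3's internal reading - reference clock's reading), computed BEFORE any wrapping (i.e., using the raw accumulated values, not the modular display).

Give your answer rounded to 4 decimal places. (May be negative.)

After op 1 tick(6): ref=6.0000 raw=[12.0000 12.0000 4.8000 7.5000]
After op 2 tick(5): ref=11.0000 raw=[22.0000 22.0000 8.8000 13.7500]
After op 3 sync(2): ref=11.0000 raw=[22.0000 22.0000 11.0000 13.7500]
After op 4 sync(1): ref=11.0000 raw=[22.0000 11.0000 11.0000 13.7500]
After op 5 tick(5): ref=16.0000 raw=[32.0000 21.0000 15.0000 20.0000]
After op 6 tick(1): ref=17.0000 raw=[34.0000 23.0000 15.8000 21.2500]
Drift of clock 3 after op 6: 21.2500 - 17.0000 = 4.2500

Answer: 4.2500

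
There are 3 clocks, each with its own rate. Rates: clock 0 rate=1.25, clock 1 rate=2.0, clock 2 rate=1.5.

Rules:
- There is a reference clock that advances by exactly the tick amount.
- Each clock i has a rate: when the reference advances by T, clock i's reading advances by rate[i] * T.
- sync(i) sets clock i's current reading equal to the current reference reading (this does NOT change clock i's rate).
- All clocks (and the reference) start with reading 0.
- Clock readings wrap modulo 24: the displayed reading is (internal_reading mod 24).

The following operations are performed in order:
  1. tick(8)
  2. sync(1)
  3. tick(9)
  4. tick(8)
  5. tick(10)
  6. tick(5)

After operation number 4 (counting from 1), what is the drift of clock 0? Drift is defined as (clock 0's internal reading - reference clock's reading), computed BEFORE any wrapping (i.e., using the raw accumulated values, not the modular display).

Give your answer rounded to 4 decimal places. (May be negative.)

After op 1 tick(8): ref=8.0000 raw=[10.0000 16.0000 12.0000]
After op 2 sync(1): ref=8.0000 raw=[10.0000 8.0000 12.0000]
After op 3 tick(9): ref=17.0000 raw=[21.2500 26.0000 25.5000]
After op 4 tick(8): ref=25.0000 raw=[31.2500 42.0000 37.5000]
Drift of clock 0 after op 4: 31.2500 - 25.0000 = 6.2500

Answer: 6.2500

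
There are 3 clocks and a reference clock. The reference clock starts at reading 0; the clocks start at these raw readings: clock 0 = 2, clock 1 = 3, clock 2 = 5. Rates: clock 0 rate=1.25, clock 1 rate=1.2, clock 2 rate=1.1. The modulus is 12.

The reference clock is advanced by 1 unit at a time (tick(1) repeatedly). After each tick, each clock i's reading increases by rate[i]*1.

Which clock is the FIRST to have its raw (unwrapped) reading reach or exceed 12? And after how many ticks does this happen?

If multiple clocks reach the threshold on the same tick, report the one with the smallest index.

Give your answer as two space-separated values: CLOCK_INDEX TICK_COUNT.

clock 0: start=2, rate=1.25, needs 12-2 = 10; ticks = ceil(10/1.25) = ceil(8.0000) = 8; reading at tick 8 = 2 + 1.25*8 = 12.0000
clock 1: start=3, rate=1.2, needs 12-3 = 9; ticks = ceil(9/1.2) = ceil(7.5000) = 8; reading at tick 8 = 3 + 1.2*8 = 12.6000
clock 2: start=5, rate=1.1, needs 12-5 = 7; ticks = ceil(7/1.1) = ceil(6.3636) = 7; reading at tick 7 = 5 + 1.1*7 = 12.7000
Minimum tick count = 7; winners = [2]; smallest index = 2

Answer: 2 7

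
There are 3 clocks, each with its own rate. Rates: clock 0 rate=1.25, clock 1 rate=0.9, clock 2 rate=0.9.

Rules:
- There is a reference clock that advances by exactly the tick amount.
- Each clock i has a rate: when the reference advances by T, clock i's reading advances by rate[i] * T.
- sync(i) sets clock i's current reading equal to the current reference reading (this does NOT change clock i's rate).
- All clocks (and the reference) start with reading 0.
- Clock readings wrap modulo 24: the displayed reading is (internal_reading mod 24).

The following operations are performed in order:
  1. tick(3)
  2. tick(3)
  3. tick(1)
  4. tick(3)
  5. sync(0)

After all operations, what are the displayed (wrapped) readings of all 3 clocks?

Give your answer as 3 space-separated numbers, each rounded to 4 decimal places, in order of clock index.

After op 1 tick(3): ref=3.0000 raw=[3.7500 2.7000 2.7000]
After op 2 tick(3): ref=6.0000 raw=[7.5000 5.4000 5.4000]
After op 3 tick(1): ref=7.0000 raw=[8.7500 6.3000 6.3000]
After op 4 tick(3): ref=10.0000 raw=[12.5000 9.0000 9.0000]
After op 5 sync(0): ref=10.0000 raw=[10.0000 9.0000 9.0000]
Wrap final raw readings (mod 24): 10.0000 mod 24 = 10.0000; 9.0000 mod 24 = 9.0000; 9.0000 mod 24 = 9.0000

Answer: 10.0000 9.0000 9.0000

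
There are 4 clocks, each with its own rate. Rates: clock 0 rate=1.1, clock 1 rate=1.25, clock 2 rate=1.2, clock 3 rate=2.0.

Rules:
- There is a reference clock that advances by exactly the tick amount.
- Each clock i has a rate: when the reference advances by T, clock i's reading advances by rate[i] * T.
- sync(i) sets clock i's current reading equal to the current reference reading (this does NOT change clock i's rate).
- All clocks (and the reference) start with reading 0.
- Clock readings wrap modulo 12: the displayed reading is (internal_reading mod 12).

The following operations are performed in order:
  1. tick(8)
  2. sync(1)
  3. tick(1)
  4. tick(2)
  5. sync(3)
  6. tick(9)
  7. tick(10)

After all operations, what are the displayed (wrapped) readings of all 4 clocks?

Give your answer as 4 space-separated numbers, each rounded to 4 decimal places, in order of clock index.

After op 1 tick(8): ref=8.0000 raw=[8.8000 10.0000 9.6000 16.0000]
After op 2 sync(1): ref=8.0000 raw=[8.8000 8.0000 9.6000 16.0000]
After op 3 tick(1): ref=9.0000 raw=[9.9000 9.2500 10.8000 18.0000]
After op 4 tick(2): ref=11.0000 raw=[12.1000 11.7500 13.2000 22.0000]
After op 5 sync(3): ref=11.0000 raw=[12.1000 11.7500 13.2000 11.0000]
After op 6 tick(9): ref=20.0000 raw=[22.0000 23.0000 24.0000 29.0000]
After op 7 tick(10): ref=30.0000 raw=[33.0000 35.5000 36.0000 49.0000]
Wrap final raw readings (mod 12): 33.0000 mod 12 = 9.0000; 35.5000 mod 12 = 11.5000; 36.0000 mod 12 = 0.0000; 49.0000 mod 12 = 1.0000

Answer: 9.0000 11.5000 0.0000 1.0000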